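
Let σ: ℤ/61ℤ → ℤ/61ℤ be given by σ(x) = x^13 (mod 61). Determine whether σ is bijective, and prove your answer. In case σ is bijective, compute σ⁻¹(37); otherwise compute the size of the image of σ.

Since 61 is prime, the nonzero elements of ℤ/61ℤ form a cyclic group of order 60.
As gcd(13, 60) = 1, raising to the 13th power is a bijection on this group: if s^13 ≡ t^13 then (st^{−1})^13 = 1, and the only element of order dividing gcd(13, 60) = 1 is 1, so s = t.
With σ(0) = 0 this makes σ injective on all of ℤ/61ℤ, hence bijective (finite equal-size domain and codomain). In particular σ is bijective.
Since σ is bijective, we find the preimage of 37. The inverse of x ↦ x^13 on (ℤ/61ℤ)^× is x ↦ x^37, because 13·37 = 481 = 8·60 + 1 ≡ 1 (mod 60) and x^{60} = 1 for x ≠ 0 (Fermat). So σ⁻¹(37) = 37^37 mod 61.
Repeated squaring mod 61: 37^1 ≡ 37, 37^2 ≡ 37² = 1369 ≡ 27, 37^4 ≡ 27² = 729 ≡ 58, 37^8 ≡ 58² = 3364 ≡ 9, 37^16 ≡ 9² = 81 ≡ 20, 37^32 ≡ 20² = 400 ≡ 34. Since 37 = 32 + 4 + 1, 37^37 ≡ 34·58·37: 34·58 = 1972 ≡ 20, then 20·37 = 740 ≡ 8. So 37^37 ≡ 8 (mod 61).
Hence σ⁻¹(37) = 8.

8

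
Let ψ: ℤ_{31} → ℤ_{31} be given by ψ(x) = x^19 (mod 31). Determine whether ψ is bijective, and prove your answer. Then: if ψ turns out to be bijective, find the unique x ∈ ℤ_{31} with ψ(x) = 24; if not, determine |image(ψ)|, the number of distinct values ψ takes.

17

Since 31 is prime, the nonzero elements of ℤ_{31} form a cyclic group of order 30.
As gcd(19, 30) = 1, raising to the 19th power is a bijection on this group: if a^19 ≡ b^19 then (ab^{−1})^19 = 1, and the only element of order dividing gcd(19, 30) = 1 is 1, so a = b.
With ψ(0) = 0 this makes ψ injective on all of ℤ_{31}, hence bijective (finite equal-size domain and codomain). In particular ψ is bijective.
Since ψ is bijective, we find the preimage of 24. The inverse of x ↦ x^19 on (ℤ_{31})^× is x ↦ x^19, because 19·19 = 361 = 12·30 + 1 ≡ 1 (mod 30) and x^{30} = 1 for x ≠ 0 (Fermat). So ψ⁻¹(24) = 24^19 mod 31.
Repeated squaring mod 31: 24^1 ≡ 24, 24^2 ≡ 24² = 576 ≡ 18, 24^4 ≡ 18² = 324 ≡ 14, 24^8 ≡ 14² = 196 ≡ 10, 24^16 ≡ 10² = 100 ≡ 7. Since 19 = 16 + 2 + 1, 24^19 ≡ 7·18·24: 7·18 = 126 ≡ 2, then 2·24 = 48 ≡ 17. So 24^19 ≡ 17 (mod 31).
Hence ψ⁻¹(24) = 17.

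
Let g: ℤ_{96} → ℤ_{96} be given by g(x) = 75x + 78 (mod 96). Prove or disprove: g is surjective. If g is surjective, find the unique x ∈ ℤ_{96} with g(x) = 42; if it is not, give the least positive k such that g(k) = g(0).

Since gcd(75, 96) = 3, we have 75x ≡ 0 (mod 3) for all x, so g(x) ≡ 0 (mod 3).
But 1 ≢ 0 (mod 3), so 1 ∈ ℤ_{96} has no preimage. So g is not surjective.
Since g is not surjective, we find the least positive k with g(k) = g(0): this means 75k ≡ 0 (mod 96), i.e. 96 ∣ 75k. Since gcd(75, 96) = 3, dividing through by 3 this holds exactly when 32 ∣ 25k, and as gcd(25, 32) = 1, exactly when 32 ∣ k.
The smallest positive such k is 32.

32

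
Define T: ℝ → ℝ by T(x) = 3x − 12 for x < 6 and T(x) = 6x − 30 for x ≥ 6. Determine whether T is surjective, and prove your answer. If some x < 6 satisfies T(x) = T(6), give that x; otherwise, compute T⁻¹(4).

16/3

Both pieces are strictly increasing (slopes 3 and 6), so each is injective on its own interval.
The left piece maps (−∞, 6) onto (−∞, 6); the right piece maps [6, ∞) onto [6, ∞).
These images together cover ℝ, so T is surjective.
Because the two images are disjoint, no x < 6 has T(x) = T(6), so we compute T⁻¹(4): 4 lies in (−∞, 6), so solve 3x − 12 = 4: x = (4 + 12)/3 = 16/3.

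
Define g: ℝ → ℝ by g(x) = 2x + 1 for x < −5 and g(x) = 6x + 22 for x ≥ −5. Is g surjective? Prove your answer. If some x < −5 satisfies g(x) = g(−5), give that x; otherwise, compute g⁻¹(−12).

-13/2

Both pieces are strictly increasing (slopes 2 and 6), so each is injective on its own interval.
The left piece maps (−∞, −5) onto (−∞, −9); the right piece maps [−5, ∞) onto [−8, ∞).
The union (−∞, −9) ∪ [−8, ∞) omits the interval between −9 and −8; in particular −9 has no preimage. So g is not surjective.
Because the two images are disjoint, no x < −5 has g(x) = g(−5), so we compute g⁻¹(−12): −12 lies in (−∞, −9), so solve 2x + 1 = −12: x = (−12 − 1)/2 = −13/2.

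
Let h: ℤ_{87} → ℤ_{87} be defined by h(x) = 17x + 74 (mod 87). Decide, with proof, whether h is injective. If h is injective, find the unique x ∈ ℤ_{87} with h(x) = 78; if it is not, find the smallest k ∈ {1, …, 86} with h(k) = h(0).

77

Suppose h(s) = h(t) in ℤ_{87}. Then 17s + 74 ≡ 17t + 74 (mod 87), thus 17(s − t) ≡ 0 (mod 87).
Since gcd(17, 87) = 1, 17 is invertible modulo 87, therefore s − t ≡ 0 (mod 87), i.e. s = t.
Thus h is injective.
We now compute 17⁻¹ mod 87 explicitly. Euclid's algorithm: 87 = 5·17 + 2, 17 = 8·2 + 1; back-substituting gives 1 = 41·17 − 8·87, so 17⁻¹ ≡ 41 (mod 87).
Since h is injective, we compute h⁻¹(78): solve 17x + 74 ≡ 78 (mod 87), i.e. 17x ≡ 4 (mod 87).
Multiplying by 17⁻¹ = 41 gives x ≡ 41·4 = 164 = 1·87 + 77 ≡ 77 (mod 87).
Check: h(77) = 17·77 + 74 = 1383 = 15·87 + 78 ≡ 78 (mod 87).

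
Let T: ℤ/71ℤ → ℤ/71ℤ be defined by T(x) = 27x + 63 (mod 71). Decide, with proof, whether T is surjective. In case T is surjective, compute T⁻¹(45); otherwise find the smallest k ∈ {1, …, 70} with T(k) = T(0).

Since gcd(27, 71) = 1, 27 is invertible modulo 71. Euclid's algorithm: 71 = 2·27 + 17, 27 = 1·17 + 10, 17 = 1·10 + 7, 10 = 1·7 + 3, 7 = 2·3 + 1; back-substituting gives 1 = 50·27 − 19·71, so 27⁻¹ ≡ 50 (mod 71).
For any y ∈ ℤ/71ℤ, x = 50(y − 63) mod 71 satisfies T(x) = 27·50(y − 63) + 63 ≡ y (since 27·50 ≡ 1 mod 71). So every y has a preimage.
Thus T is surjective.
Since T is surjective, we compute T⁻¹(45): solve 27x + 63 ≡ 45 (mod 71), i.e. 27x ≡ 53 (mod 71).
Multiplying by 27⁻¹ = 50 gives x ≡ 50·53 = 2650 = 37·71 + 23 ≡ 23 (mod 71).
Check: T(23) = 27·23 + 63 = 684 = 9·71 + 45 ≡ 45 (mod 71).

23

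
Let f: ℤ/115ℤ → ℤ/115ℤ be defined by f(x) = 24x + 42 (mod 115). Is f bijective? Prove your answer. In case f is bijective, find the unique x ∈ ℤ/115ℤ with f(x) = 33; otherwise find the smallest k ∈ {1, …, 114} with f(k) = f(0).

14

If f(u) = f(v), then 24u ≡ 24v (mod 115). Because gcd(24, 115) = 1, we may cancel 24 to get u ≡ v (mod 115).
We now compute 24⁻¹ mod 115 explicitly. Euclid's algorithm: 115 = 4·24 + 19, 24 = 1·19 + 5, 19 = 3·5 + 4, 5 = 1·4 + 1; back-substituting gives 1 = 24·24 − 5·115, so 24⁻¹ ≡ 24 (mod 115).
For any y ∈ ℤ/115ℤ, x = 24(y − 42) mod 115 satisfies f(x) = 24·24(y − 42) + 42 ≡ y (since 24·24 ≡ 1 mod 115). So every y has a preimage.
Therefore f is bijective.
Since f is bijective, we find f⁻¹(33): we need 24x ≡ 33 − 42 ≡ 106 (mod 115). Using 24⁻¹ = 24: x ≡ 24·106 = 2544 = 22·115 + 14, so x = 14.
Check: f(14) = 24·14 + 42 = 378 = 3·115 + 33 ≡ 33 (mod 115).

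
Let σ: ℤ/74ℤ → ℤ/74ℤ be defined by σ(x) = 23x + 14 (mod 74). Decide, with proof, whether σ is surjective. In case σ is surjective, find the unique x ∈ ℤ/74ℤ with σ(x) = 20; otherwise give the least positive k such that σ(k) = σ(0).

Since gcd(23, 74) = 1, 23 is invertible modulo 74. Euclid's algorithm: 74 = 3·23 + 5, 23 = 4·5 + 3, 5 = 1·3 + 2, 3 = 1·2 + 1; back-substituting gives 1 = 29·23 − 9·74, so 23⁻¹ ≡ 29 (mod 74).
Then y ↦ 29(y − 14) is a two-sided inverse to σ, so every y ∈ ℤ/74ℤ has a preimage.
Therefore σ is surjective.
Since σ is surjective, we compute σ⁻¹(20): solve 23x + 14 ≡ 20 (mod 74), i.e. 23x ≡ 6 (mod 74).
Multiplying by 23⁻¹ = 29 gives x ≡ 29·6 = 174 = 2·74 + 26 ≡ 26 (mod 74).
Check: σ(26) = 23·26 + 14 = 612 = 8·74 + 20 ≡ 20 (mod 74).

26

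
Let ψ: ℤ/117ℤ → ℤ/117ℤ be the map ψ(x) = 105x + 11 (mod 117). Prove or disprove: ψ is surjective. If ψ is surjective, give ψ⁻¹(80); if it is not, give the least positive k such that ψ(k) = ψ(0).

Since gcd(105, 117) = 3, we have 105x ≡ 0 (mod 3) for all x, so ψ(x) ≡ 2 (mod 3).
But 0 ≢ 2 (mod 3), so 0 ∈ ℤ/117ℤ has no preimage. Hence ψ is not surjective.
Since ψ is not surjective, we find the least positive k with ψ(k) = ψ(0): this means 105k ≡ 0 (mod 117), i.e. 117 ∣ 105k. Since gcd(105, 117) = 3, dividing through by 3 this holds exactly when 39 ∣ 35k, and as gcd(35, 39) = 1, exactly when 39 ∣ k.
The smallest positive such k is 39.

39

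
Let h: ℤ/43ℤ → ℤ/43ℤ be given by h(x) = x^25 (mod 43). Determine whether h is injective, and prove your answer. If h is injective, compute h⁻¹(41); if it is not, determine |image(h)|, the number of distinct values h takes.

Since 43 is prime, the nonzero elements of ℤ/43ℤ form a cyclic group of order 42.
As gcd(25, 42) = 1, raising to the 25th power is a bijection on this group: if s^25 ≡ t^25 then (st^{−1})^25 = 1, and the only element of order dividing gcd(25, 42) = 1 is 1, so s = t.
With h(0) = 0 this makes h injective on all of ℤ/43ℤ, hence bijective (finite equal-size domain and codomain). In particular h is injective.
Since h is injective, we find the preimage of 41. The inverse of x ↦ x^25 on (ℤ/43ℤ)^× is x ↦ x^37, because 25·37 = 925 = 22·42 + 1 ≡ 1 (mod 42) and x^{42} = 1 for x ≠ 0 (Fermat). So h⁻¹(41) = 41^37 mod 43.
Repeated squaring mod 43: 41^1 ≡ 41, 41^2 ≡ 41² = 1681 ≡ 4, 41^4 ≡ 4² = 16, 41^8 ≡ 16² = 256 ≡ 41, 41^16 ≡ 41² = 1681 ≡ 4, 41^32 ≡ 4² = 16. Since 37 = 32 + 4 + 1, 41^37 ≡ 16·16·41: 16·16 = 256 ≡ 41, then 41·41 = 1681 ≡ 4. So 41^37 ≡ 4 (mod 43).
Hence h⁻¹(41) = 4.

4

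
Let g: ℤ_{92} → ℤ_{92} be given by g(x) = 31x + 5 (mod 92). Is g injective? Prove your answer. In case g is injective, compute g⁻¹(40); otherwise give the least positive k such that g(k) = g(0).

13

If g(x_1) = g(x_2), then 31x_1 ≡ 31x_2 (mod 92). Because gcd(31, 92) = 1, we may cancel 31 to get x_1 ≡ x_2 (mod 92).
Hence g is injective.
We now compute 31⁻¹ mod 92 explicitly. Euclid's algorithm: 92 = 2·31 + 30, 31 = 1·30 + 1; back-substituting gives 1 = 3·31 − 1·92, so 31⁻¹ ≡ 3 (mod 92).
Since g is injective, we compute g⁻¹(40): solve 31x + 5 ≡ 40 (mod 92), i.e. 31x ≡ 35 (mod 92).
Multiplying by 31⁻¹ = 3 gives x ≡ 3·35 = 105 = 1·92 + 13 ≡ 13 (mod 92).
Check: g(13) = 31·13 + 5 = 408 = 4·92 + 40 ≡ 40 (mod 92).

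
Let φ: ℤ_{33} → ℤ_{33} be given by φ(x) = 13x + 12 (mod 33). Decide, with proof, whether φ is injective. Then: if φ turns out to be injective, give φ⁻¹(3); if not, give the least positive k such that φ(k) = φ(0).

If φ(s) = φ(t), then 13s ≡ 13t (mod 33). Because gcd(13, 33) = 1, we may cancel 13 to get s ≡ t (mod 33).
Hence φ is injective.
We now compute 13⁻¹ mod 33 explicitly. Euclid's algorithm: 33 = 2·13 + 7, 13 = 1·7 + 6, 7 = 1·6 + 1; back-substituting gives 1 = 28·13 − 11·33, so 13⁻¹ ≡ 28 (mod 33).
Since φ is injective, we find φ⁻¹(3): we need 13x ≡ 3 − 12 ≡ 24 (mod 33). Using 13⁻¹ = 28: x ≡ 28·24 = 672 = 20·33 + 12, so x = 12.
Check: φ(12) = 13·12 + 12 = 168 = 5·33 + 3 ≡ 3 (mod 33).

12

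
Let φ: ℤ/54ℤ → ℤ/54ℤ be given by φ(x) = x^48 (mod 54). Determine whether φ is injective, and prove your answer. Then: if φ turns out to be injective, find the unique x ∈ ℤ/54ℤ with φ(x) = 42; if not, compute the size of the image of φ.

φ(0) = 0^48 = 0.
φ(6): Repeated squaring mod 54: 6^1 ≡ 6, 6^2 ≡ 6² = 36, 6^4 ≡ 36² = 1296 ≡ 0, 6^8 ≡ 0² = 0, 6^16 ≡ 0² = 0, 6^32 ≡ 0² = 0. Since 48 = 32 + 16, 6^48 ≡ 0·0: 0·0 = 0. So 6^48 ≡ 0 (mod 54).
So φ(0) = φ(6) = 0 while 0 ≠ 6, thus φ is not injective.
Since φ is not injective, we determine |image(φ)|. Computing x^48 mod 54 for each x (by repeated squaring, reducing mod 54 at every step), the values φ(0), φ(1), …, φ(53) are: 0, 1, 46, 27, 10, 37, 0, 19, 28, 27, 28, 19, 0, 37, 10, 27, 46, 1, 0, 1, 46, 27, 10, 37, 0, 19, 28, 27, 28, 19, 0, 37, 10, 27, 46, 1, 0, 1, 46, 27, 10, 37, 0, 19, 28, 27, 28, 19, 0, 37, 10, 27, 46, 1.
The distinct values are {0, 1, 10, 19, 27, 28, 37, 46}; there are 8 of them.

8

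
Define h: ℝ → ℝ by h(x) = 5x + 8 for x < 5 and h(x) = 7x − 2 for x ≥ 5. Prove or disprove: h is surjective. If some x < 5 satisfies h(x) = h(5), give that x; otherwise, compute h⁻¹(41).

43/7

Both pieces are strictly increasing (slopes 5 and 7), so each is injective on its own interval.
The left piece maps (−∞, 5) onto (−∞, 33); the right piece maps [5, ∞) onto [33, ∞).
These images together cover ℝ, so h is surjective.
Because the two images are disjoint, no x < 5 has h(x) = h(5), so we compute h⁻¹(41): 41 lies in [33, ∞), so solve 7x − 2 = 41: x = (41 + 2)/7 = 43/7.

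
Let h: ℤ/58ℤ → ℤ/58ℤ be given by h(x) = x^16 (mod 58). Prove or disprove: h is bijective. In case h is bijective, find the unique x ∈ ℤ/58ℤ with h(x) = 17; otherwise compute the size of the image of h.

h(3): Repeated squaring mod 58: 3^1 ≡ 3, 3^2 ≡ 3² = 9, 3^4 ≡ 9² = 81 ≡ 23, 3^8 ≡ 23² = 529 ≡ 7, 3^16 ≡ 7² = 49. So 3^16 ≡ 49 (mod 58).
h(7): Repeated squaring mod 58: 7^1 ≡ 7, 7^2 ≡ 7² = 49, 7^4 ≡ 49² = 2401 ≡ 23, 7^8 ≡ 23² = 529 ≡ 7, 7^16 ≡ 7² = 49. So 7^16 ≡ 49 (mod 58).
So h(3) = h(7) = 49 while 3 ≠ 7, therefore h is not injective, hence not bijective.
Since h is not bijective, we determine |image(h)|. Computing x^16 mod 58 for each x (by repeated squaring, reducing mod 58 at every step), the values h(0), h(1), …, h(57) are: 0, 1, 54, 49, 16, 25, 36, 49, 52, 23, 16, 53, 30, 53, 36, 7, 24, 1, 24, 45, 52, 23, 20, 7, 54, 45, 20, 25, 30, 29, 30, 25, 20, 45, 54, 7, 20, 23, 52, 45, 24, 1, 24, 7, 36, 53, 30, 53, 16, 23, 52, 49, 36, 25, 16, 49, 54, 1.
The distinct values are {0, 1, 7, 16, 20, 23, 24, 25, 29, 30, 36, 45, 49, 52, 53, 54}; there are 16 of them.

16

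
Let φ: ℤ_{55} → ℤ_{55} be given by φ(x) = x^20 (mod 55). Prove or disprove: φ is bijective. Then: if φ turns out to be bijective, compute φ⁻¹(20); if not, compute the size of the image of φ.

4

φ(1) = 1^20 = 1.
φ(2): Repeated squaring mod 55: 2^1 ≡ 2, 2^2 ≡ 2² = 4, 2^4 ≡ 4² = 16, 2^8 ≡ 16² = 256 ≡ 36, 2^16 ≡ 36² = 1296 ≡ 31. Since 20 = 16 + 4, 2^20 ≡ 31·16: 31·16 = 496 ≡ 1. So 2^20 ≡ 1 (mod 55).
So φ(1) = φ(2) = 1 while 1 ≠ 2, therefore φ is not injective, hence not bijective.
Since φ is not bijective, we determine |image(φ)|. Computing x^20 mod 55 for each x (by repeated squaring, reducing mod 55 at every step), the values φ(0), φ(1), …, φ(54) are: 0, 1, 1, 1, 1, 45, 1, 1, 1, 1, 45, 11, 1, 1, 1, 45, 1, 1, 1, 1, 45, 1, 11, 1, 1, 45, 1, 1, 1, 1, 45, 1, 1, 11, 1, 45, 1, 1, 1, 1, 45, 1, 1, 1, 11, 45, 1, 1, 1, 1, 45, 1, 1, 1, 1.
The distinct values are {0, 1, 11, 45}; there are 4 of them.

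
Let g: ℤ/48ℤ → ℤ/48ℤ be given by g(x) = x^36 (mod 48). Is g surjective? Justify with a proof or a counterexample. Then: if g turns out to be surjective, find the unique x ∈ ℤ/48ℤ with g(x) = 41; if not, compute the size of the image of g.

g(2): Repeated squaring mod 48: 2^1 ≡ 2, 2^2 ≡ 2² = 4, 2^4 ≡ 4² = 16, 2^8 ≡ 16² = 256 ≡ 16, 2^16 ≡ 16² = 256 ≡ 16, 2^32 ≡ 16² = 256 ≡ 16. Since 36 = 32 + 4, 2^36 ≡ 16·16: 16·16 = 256 ≡ 16. So 2^36 ≡ 16 (mod 48).
g(4): Repeated squaring mod 48: 4^1 ≡ 4, 4^2 ≡ 4² = 16, 4^4 ≡ 16² = 256 ≡ 16, 4^8 ≡ 16² = 256 ≡ 16, 4^16 ≡ 16² = 256 ≡ 16, 4^32 ≡ 16² = 256 ≡ 16. Since 36 = 32 + 4, 4^36 ≡ 16·16: 16·16 = 256 ≡ 16. So 4^36 ≡ 16 (mod 48).
So g(2) = g(4) = 16 while 2 ≠ 4, so g is not injective.
A non-injective map from the 48-element set ℤ/48ℤ to itself takes at most 47 distinct values, so it cannot be surjective. Therefore g is not surjective.
Since g is not surjective, we determine |image(g)|. Computing x^36 mod 48 for each x (by repeated squaring, reducing mod 48 at every step), the values g(0), g(1), …, g(47) are: 0, 1, 16, 33, 16, 1, 0, 1, 16, 33, 16, 1, 0, 1, 16, 33, 16, 1, 0, 1, 16, 33, 16, 1, 0, 1, 16, 33, 16, 1, 0, 1, 16, 33, 16, 1, 0, 1, 16, 33, 16, 1, 0, 1, 16, 33, 16, 1.
The distinct values are {0, 1, 16, 33}; there are 4 of them.

4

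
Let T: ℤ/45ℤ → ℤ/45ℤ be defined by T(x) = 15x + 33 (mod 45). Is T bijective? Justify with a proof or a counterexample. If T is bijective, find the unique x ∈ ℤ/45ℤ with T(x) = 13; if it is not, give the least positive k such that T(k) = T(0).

We have gcd(15, 45) = 15 > 1. Taking a = 0 and b = 3: T(0) = 33 and T(3) = 15·3 + 33 = 78 ≡ 33 (mod 45).
So T(0) = T(3) while 0 ≠ 3, thus T is not injective, hence not bijective.
Since T is not bijective, we find the least positive k with T(k) = T(0): this means 15k ≡ 0 (mod 45), i.e. 45 ∣ 15k. Since gcd(15, 45) = 15, dividing through by 15 this holds exactly when 3 ∣ k.
The smallest positive such k is 3.

3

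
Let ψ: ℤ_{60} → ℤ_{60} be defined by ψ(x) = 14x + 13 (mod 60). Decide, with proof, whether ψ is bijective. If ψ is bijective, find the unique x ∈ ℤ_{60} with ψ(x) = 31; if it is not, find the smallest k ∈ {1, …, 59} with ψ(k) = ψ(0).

Recall that ψ is injective when ψ(s) = ψ(t) forces s = t.
We have gcd(14, 60) = 2 > 1. Taking s = 0 and t = 30: ψ(0) = 13 and ψ(30) = 14·30 + 13 = 433 ≡ 13 (mod 60).
So ψ(0) = ψ(30) while 0 ≠ 30, hence ψ is not injective, hence not bijective.
Since ψ is not bijective, we find the least positive k with ψ(k) = ψ(0): this means 14k ≡ 0 (mod 60), i.e. 60 ∣ 14k. Since gcd(14, 60) = 2, dividing through by 2 this holds exactly when 30 ∣ 7k, and as gcd(7, 30) = 1, exactly when 30 ∣ k.
The smallest positive such k is 30.

30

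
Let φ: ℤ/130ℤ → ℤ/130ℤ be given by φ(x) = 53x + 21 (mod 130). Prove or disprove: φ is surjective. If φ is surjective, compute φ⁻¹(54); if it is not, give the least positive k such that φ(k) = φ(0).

111

Since gcd(53, 130) = 1, 53 is invertible modulo 130. Euclid's algorithm: 130 = 2·53 + 24, 53 = 2·24 + 5, 24 = 4·5 + 4, 5 = 1·4 + 1; back-substituting gives 1 = 27·53 − 11·130, so 53⁻¹ ≡ 27 (mod 130).
For any y ∈ ℤ/130ℤ, x = 27(y − 21) mod 130 satisfies φ(x) = 53·27(y − 21) + 21 ≡ y (since 53·27 ≡ 1 mod 130). So every y has a preimage.
Therefore φ is surjective.
Since φ is surjective, we compute φ⁻¹(54): solve 53x + 21 ≡ 54 (mod 130), i.e. 53x ≡ 33 (mod 130).
Multiplying by 53⁻¹ = 27 gives x ≡ 27·33 = 891 = 6·130 + 111 ≡ 111 (mod 130).
Check: φ(111) = 53·111 + 21 = 5904 = 45·130 + 54 ≡ 54 (mod 130).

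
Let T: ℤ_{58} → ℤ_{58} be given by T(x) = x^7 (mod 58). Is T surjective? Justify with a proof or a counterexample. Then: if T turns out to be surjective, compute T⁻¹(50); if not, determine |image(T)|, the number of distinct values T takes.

T(4): Repeated squaring mod 58: 4^1 ≡ 4, 4^2 ≡ 4² = 16, 4^4 ≡ 16² = 256 ≡ 24. Since 7 = 4 + 2 + 1, 4^7 ≡ 24·16·4: 24·16 = 384 ≡ 36, then 36·4 = 144 ≡ 28. So 4^7 ≡ 28 (mod 58).
T(6): Repeated squaring mod 58: 6^1 ≡ 6, 6^2 ≡ 6² = 36, 6^4 ≡ 36² = 1296 ≡ 20. Since 7 = 4 + 2 + 1, 6^7 ≡ 20·36·6: 20·36 = 720 ≡ 24, then 24·6 = 144 ≡ 28. So 6^7 ≡ 28 (mod 58).
So T(4) = T(6) = 28 while 4 ≠ 6, hence T is not injective.
A non-injective map from the 58-element set ℤ_{58} to itself takes at most 57 distinct values, so it cannot be surjective. Therefore T is not surjective.
Since T is not surjective, we determine |image(T)|. Computing x^7 mod 58 for each x (by repeated squaring, reducing mod 58 at every step), the values T(0), T(1), …, T(57) are: 0, 1, 12, 41, 28, 57, 28, 1, 46, 57, 46, 41, 46, 57, 12, 17, 30, 41, 46, 41, 30, 41, 28, 1, 30, 1, 46, 17, 28, 29, 30, 41, 12, 57, 28, 57, 30, 17, 28, 17, 12, 17, 28, 41, 46, 1, 12, 17, 12, 1, 12, 57, 30, 1, 30, 17, 46, 57.
The distinct values are {0, 1, 12, 17, 28, 29, 30, 41, 46, 57}; there are 10 of them.

10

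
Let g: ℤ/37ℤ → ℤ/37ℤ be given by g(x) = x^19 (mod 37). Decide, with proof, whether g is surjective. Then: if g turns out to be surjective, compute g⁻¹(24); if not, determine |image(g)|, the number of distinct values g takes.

Since 37 is prime, the nonzero elements of ℤ/37ℤ form a cyclic group of order 36.
As gcd(19, 36) = 1, raising to the 19th power is a bijection on this group: if x_1^19 ≡ x_2^19 then (x_1x_2^{−1})^19 = 1, and the only element of order dividing gcd(19, 36) = 1 is 1, so x_1 = x_2.
With g(0) = 0 this makes g injective on all of ℤ/37ℤ, hence bijective (finite equal-size domain and codomain). In particular g is surjective.
Since g is surjective, we find the preimage of 24. The inverse of x ↦ x^19 on (ℤ/37ℤ)^× is x ↦ x^19, because 19·19 = 361 = 10·36 + 1 ≡ 1 (mod 36) and x^{36} = 1 for x ≠ 0 (Fermat). So g⁻¹(24) = 24^19 mod 37.
Repeated squaring mod 37: 24^1 ≡ 24, 24^2 ≡ 24² = 576 ≡ 21, 24^4 ≡ 21² = 441 ≡ 34, 24^8 ≡ 34² = 1156 ≡ 9, 24^16 ≡ 9² = 81 ≡ 7. Since 19 = 16 + 2 + 1, 24^19 ≡ 7·21·24: 7·21 = 147 ≡ 36, then 36·24 = 864 ≡ 13. So 24^19 ≡ 13 (mod 37).
Hence g⁻¹(24) = 13.

13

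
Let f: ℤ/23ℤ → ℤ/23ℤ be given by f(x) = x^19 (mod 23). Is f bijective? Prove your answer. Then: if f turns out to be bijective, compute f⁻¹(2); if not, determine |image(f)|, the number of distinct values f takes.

Since 23 is prime, the nonzero elements of ℤ/23ℤ form a cyclic group of order 22.
As gcd(19, 22) = 1, raising to the 19th power is a bijection on this group: if x_1^19 ≡ x_2^19 then (x_1x_2^{−1})^19 = 1, and the only element of order dividing gcd(19, 22) = 1 is 1, so x_1 = x_2.
With f(0) = 0 this makes f injective on all of ℤ/23ℤ, hence bijective (finite equal-size domain and codomain). In particular f is bijective.
Since f is bijective, we find the preimage of 2. The inverse of x ↦ x^19 on (ℤ/23ℤ)^× is x ↦ x^7, because 19·7 = 133 = 6·22 + 1 ≡ 1 (mod 22) and x^{22} = 1 for x ≠ 0 (Fermat). So f⁻¹(2) = 2^7 mod 23.
Repeated squaring mod 23: 2^1 ≡ 2, 2^2 ≡ 2² = 4, 2^4 ≡ 4² = 16. Since 7 = 4 + 2 + 1, 2^7 ≡ 16·4·2: 16·4 = 64 ≡ 18, then 18·2 = 36 ≡ 13. So 2^7 ≡ 13 (mod 23).
Hence f⁻¹(2) = 13.

13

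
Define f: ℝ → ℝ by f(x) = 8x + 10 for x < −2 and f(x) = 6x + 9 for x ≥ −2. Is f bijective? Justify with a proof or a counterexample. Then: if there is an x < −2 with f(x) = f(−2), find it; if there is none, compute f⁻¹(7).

-1/3

Both pieces are strictly increasing (slopes 8 and 6), so each is injective on its own interval.
The left piece maps (−∞, −2) onto (−∞, −6); the right piece maps [−2, ∞) onto [−3, ∞).
The images leave a gap (−6 has no preimage), so f is not surjective, hence not bijective.
Because the two images are disjoint, no x < −2 has f(x) = f(−2), so we compute f⁻¹(7): 7 lies in [−3, ∞), so solve 6x + 9 = 7: x = (7 − 9)/6 = −1/3.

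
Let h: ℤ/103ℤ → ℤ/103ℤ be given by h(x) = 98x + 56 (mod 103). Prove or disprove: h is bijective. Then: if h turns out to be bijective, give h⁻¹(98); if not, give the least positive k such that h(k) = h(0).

74

Suppose h(u) = h(v) in ℤ/103ℤ. Then 98u + 56 ≡ 98v + 56 (mod 103), thus 98(u − v) ≡ 0 (mod 103).
Since gcd(98, 103) = 1, 98 is invertible modulo 103, thus u − v ≡ 0 (mod 103), i.e. u = v.
We now compute 98⁻¹ mod 103 explicitly. Euclid's algorithm: 103 = 1·98 + 5, 98 = 19·5 + 3, 5 = 1·3 + 2, 3 = 1·2 + 1; back-substituting gives 1 = 41·98 − 39·103, so 98⁻¹ ≡ 41 (mod 103).
For any y ∈ ℤ/103ℤ, x = 41(y − 56) mod 103 satisfies h(x) = 98·41(y − 56) + 56 ≡ y (since 98·41 ≡ 1 mod 103). So every y has a preimage.
Hence h is bijective.
Since h is bijective, we compute h⁻¹(98): solve 98x + 56 ≡ 98 (mod 103), i.e. 98x ≡ 42 (mod 103).
Multiplying by 98⁻¹ = 41 gives x ≡ 41·42 = 1722 = 16·103 + 74 ≡ 74 (mod 103).
Check: h(74) = 98·74 + 56 = 7308 = 70·103 + 98 ≡ 98 (mod 103).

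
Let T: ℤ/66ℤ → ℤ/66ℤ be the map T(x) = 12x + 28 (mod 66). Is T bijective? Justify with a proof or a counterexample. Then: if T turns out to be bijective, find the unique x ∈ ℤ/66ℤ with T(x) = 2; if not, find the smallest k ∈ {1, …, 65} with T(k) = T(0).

Recall that T is injective when T(a) = T(b) forces a = b.
We have gcd(12, 66) = 6 > 1. Taking a = 0 and b = 11: T(0) = 28 and T(11) = 12·11 + 28 = 160 ≡ 28 (mod 66).
So T(0) = T(11) while 0 ≠ 11, therefore T is not injective, hence not bijective.
Since T is not bijective, we find the least positive k with T(k) = T(0): this means 12k ≡ 0 (mod 66), i.e. 66 ∣ 12k. Since gcd(12, 66) = 6, dividing through by 6 this holds exactly when 11 ∣ 2k, and as gcd(2, 11) = 1, exactly when 11 ∣ k.
The smallest positive such k is 11.

11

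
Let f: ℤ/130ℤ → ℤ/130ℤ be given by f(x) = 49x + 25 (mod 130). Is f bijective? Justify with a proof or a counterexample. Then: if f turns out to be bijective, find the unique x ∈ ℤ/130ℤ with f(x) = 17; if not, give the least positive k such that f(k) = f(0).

98

Recall: f is injective when f(a) = f(b) forces a = b.
If f(a) = f(b), then 49a ≡ 49b (mod 130). Because gcd(49, 130) = 1, we may cancel 49 to get a ≡ b (mod 130).
We now compute 49⁻¹ mod 130 explicitly. Euclid's algorithm: 130 = 2·49 + 32, 49 = 1·32 + 17, 32 = 1·17 + 15, 17 = 1·15 + 2, 15 = 7·2 + 1; back-substituting gives 1 = 69·49 − 26·130, so 49⁻¹ ≡ 69 (mod 130).
Then y ↦ 69(y − 25) is a two-sided inverse to f, so every y ∈ ℤ/130ℤ has a preimage.
So f is bijective.
Since f is bijective, we find f⁻¹(17): we need 49x ≡ 17 − 25 ≡ 122 (mod 130). Using 49⁻¹ = 69: x ≡ 69·122 = 8418 = 64·130 + 98, so x = 98.
Check: f(98) = 49·98 + 25 = 4827 = 37·130 + 17 ≡ 17 (mod 130).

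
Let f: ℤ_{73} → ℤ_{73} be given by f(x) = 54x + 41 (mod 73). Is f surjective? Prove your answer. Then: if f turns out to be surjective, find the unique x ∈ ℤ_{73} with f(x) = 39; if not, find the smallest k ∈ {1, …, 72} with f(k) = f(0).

27

Since gcd(54, 73) = 1, 54 is invertible modulo 73. Euclid's algorithm: 73 = 1·54 + 19, 54 = 2·19 + 16, 19 = 1·16 + 3, 16 = 5·3 + 1; back-substituting gives 1 = 23·54 − 17·73, so 54⁻¹ ≡ 23 (mod 73).
Then y ↦ 23(y − 41) is a two-sided inverse to f, so every y ∈ ℤ_{73} has a preimage.
Thus f is surjective.
Since f is surjective, we find f⁻¹(39): we need 54x ≡ 39 − 41 ≡ 71 (mod 73). Using 54⁻¹ = 23: x ≡ 23·71 = 1633 = 22·73 + 27, so x = 27.
Check: f(27) = 54·27 + 41 = 1499 = 20·73 + 39 ≡ 39 (mod 73).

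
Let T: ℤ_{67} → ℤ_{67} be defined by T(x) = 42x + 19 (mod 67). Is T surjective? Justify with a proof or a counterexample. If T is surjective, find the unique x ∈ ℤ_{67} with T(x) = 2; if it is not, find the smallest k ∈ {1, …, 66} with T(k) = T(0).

By definition, T is surjective if every y in the codomain equals T(x) for some x in the domain.
Since gcd(42, 67) = 1, 42 is invertible modulo 67. Euclid's algorithm: 67 = 1·42 + 25, 42 = 1·25 + 17, 25 = 1·17 + 8, 17 = 2·8 + 1; back-substituting gives 1 = 8·42 − 5·67, so 42⁻¹ ≡ 8 (mod 67).
Then y ↦ 8(y − 19) is a two-sided inverse to T, so every y ∈ ℤ_{67} has a preimage.
Therefore T is surjective.
Since T is surjective, we compute T⁻¹(2): solve 42x + 19 ≡ 2 (mod 67), i.e. 42x ≡ 50 (mod 67).
Multiplying by 42⁻¹ = 8 gives x ≡ 8·50 = 400 = 5·67 + 65 ≡ 65 (mod 67).
Check: T(65) = 42·65 + 19 = 2749 = 41·67 + 2 ≡ 2 (mod 67).

65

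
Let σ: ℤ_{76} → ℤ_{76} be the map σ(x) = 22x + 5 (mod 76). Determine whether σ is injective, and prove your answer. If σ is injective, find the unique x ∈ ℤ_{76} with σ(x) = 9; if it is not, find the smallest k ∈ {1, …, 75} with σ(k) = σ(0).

38

We have gcd(22, 76) = 2 > 1. Taking s = 0 and t = 38: σ(0) = 5 and σ(38) = 22·38 + 5 = 841 ≡ 5 (mod 76).
So σ(0) = σ(38) while 0 ≠ 38, therefore σ is not injective.
Since σ is not injective, we find the least positive k with σ(k) = σ(0): this means 22k ≡ 0 (mod 76), i.e. 76 ∣ 22k. Since gcd(22, 76) = 2, dividing through by 2 this holds exactly when 38 ∣ 11k, and as gcd(11, 38) = 1, exactly when 38 ∣ k.
The smallest positive such k is 38.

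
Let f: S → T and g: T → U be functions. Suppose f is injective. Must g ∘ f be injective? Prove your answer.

not injective

No. Take S = T = U = {0, 1, 2}, f = identity (injective), and g(x) = 0 for every x.
Then (g ∘ f)(0) = 0 = (g ∘ f)(2) with 0 ≠ 2, so g ∘ f is not injective.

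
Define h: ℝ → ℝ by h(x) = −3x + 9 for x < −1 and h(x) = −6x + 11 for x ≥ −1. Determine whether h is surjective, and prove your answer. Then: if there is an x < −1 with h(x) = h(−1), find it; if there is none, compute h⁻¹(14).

-8/3

Both pieces are strictly decreasing (slopes −3 and −6), so each is injective on its own interval.
The left piece maps (−∞, −1) onto (12, ∞); the right piece maps [−1, ∞) onto (−∞, 17].
The union (12, ∞) ∪ (−∞, 17] covers ℝ, so h is surjective.
For the follow-up: the images overlap, so an x < −1 with h(x) = h(−1) exists. h(−1) = 17; solving −3x + 9 = 17 for x < −1 gives x = (17 − 9)/(−3) = −8/3.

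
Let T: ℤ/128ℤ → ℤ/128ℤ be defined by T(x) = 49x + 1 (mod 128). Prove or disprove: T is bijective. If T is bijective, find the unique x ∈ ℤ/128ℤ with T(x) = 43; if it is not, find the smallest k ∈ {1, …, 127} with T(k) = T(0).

74

Recall that T is injective when T(u) = T(v) forces u = v.
Suppose T(u) = T(v) in ℤ/128ℤ. Then 49u + 1 ≡ 49v + 1 (mod 128), hence 49(u − v) ≡ 0 (mod 128).
Since gcd(49, 128) = 1, 49 is invertible modulo 128, thus u − v ≡ 0 (mod 128), i.e. u = v.
We now compute 49⁻¹ mod 128 explicitly. Euclid's algorithm: 128 = 2·49 + 30, 49 = 1·30 + 19, 30 = 1·19 + 11, 19 = 1·11 + 8, 11 = 1·8 + 3, 8 = 2·3 + 2, 3 = 1·2 + 1; back-substituting gives 1 = 81·49 − 31·128, so 49⁻¹ ≡ 81 (mod 128).
For any y ∈ ℤ/128ℤ, x = 81(y − 1) mod 128 satisfies T(x) = 49·81(y − 1) + 1 ≡ y (since 49·81 ≡ 1 mod 128). So every y has a preimage.
Therefore T is bijective.
Since T is bijective, we find T⁻¹(43): we need 49x ≡ 43 − 1 ≡ 42 (mod 128). Using 49⁻¹ = 81: x ≡ 81·42 = 3402 = 26·128 + 74, so x = 74.
Check: T(74) = 49·74 + 1 = 3627 = 28·128 + 43 ≡ 43 (mod 128).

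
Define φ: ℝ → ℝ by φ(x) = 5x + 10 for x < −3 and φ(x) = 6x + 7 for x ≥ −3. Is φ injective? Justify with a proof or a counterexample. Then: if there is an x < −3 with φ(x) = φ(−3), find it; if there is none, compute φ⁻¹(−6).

-21/5

Both pieces are strictly increasing (slopes 5 and 6), so each is injective on its own interval.
The left piece maps (−∞, −3) onto (−∞, −5); the right piece maps [−3, ∞) onto [−11, ∞).
These images overlap. In particular φ(−3) = −11 (right piece), and solving 5x + 10 = −11 on the left piece gives x = −21/5 < −3.
So φ(−21/5) = φ(−3) with −21/5 ≠ −3, and φ is not injective. This x = −21/5 is the requested value below −3.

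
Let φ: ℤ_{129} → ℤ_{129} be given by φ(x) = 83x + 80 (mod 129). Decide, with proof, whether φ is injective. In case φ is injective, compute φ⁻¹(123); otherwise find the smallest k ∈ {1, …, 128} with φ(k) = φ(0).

Suppose φ(a) = φ(b) in ℤ_{129}. Then 83a + 80 ≡ 83b + 80 (mod 129), so 83(a − b) ≡ 0 (mod 129).
Since gcd(83, 129) = 1, 83 is invertible modulo 129, so a − b ≡ 0 (mod 129), i.e. a = b.
So φ is injective.
We now compute 83⁻¹ mod 129 explicitly. Euclid's algorithm: 129 = 1·83 + 46, 83 = 1·46 + 37, 46 = 1·37 + 9, 37 = 4·9 + 1; back-substituting gives 1 = 14·83 − 9·129, so 83⁻¹ ≡ 14 (mod 129).
Since φ is injective, we compute φ⁻¹(123): solve 83x + 80 ≡ 123 (mod 129), i.e. 83x ≡ 43 (mod 129).
Multiplying by 83⁻¹ = 14 gives x ≡ 14·43 = 602 = 4·129 + 86 ≡ 86 (mod 129).
Check: φ(86) = 83·86 + 80 = 7218 = 55·129 + 123 ≡ 123 (mod 129).

86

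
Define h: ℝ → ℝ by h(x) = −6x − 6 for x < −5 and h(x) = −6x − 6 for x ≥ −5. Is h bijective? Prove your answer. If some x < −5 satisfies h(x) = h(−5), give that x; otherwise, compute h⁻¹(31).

-37/6

Both pieces are strictly decreasing (slopes −6 and −6), so each is injective on its own interval.
The left piece maps (−∞, −5) onto (24, ∞); the right piece maps [−5, ∞) onto (−∞, 24].
Since 24 = 24, the images partition ℝ: h is injective and surjective, hence bijective.
Because the two images are disjoint, no x < −5 has h(x) = h(−5), so we compute h⁻¹(31): 31 lies in (24, ∞), so solve −6x − 6 = 31: x = (31 + 6)/(−6) = −37/6.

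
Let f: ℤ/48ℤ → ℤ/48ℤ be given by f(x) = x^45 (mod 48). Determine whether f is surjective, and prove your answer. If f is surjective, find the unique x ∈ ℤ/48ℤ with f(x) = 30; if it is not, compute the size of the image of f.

27

f(0) = 0^45 = 0.
f(6): Repeated squaring mod 48: 6^1 ≡ 6, 6^2 ≡ 6² = 36, 6^4 ≡ 36² = 1296 ≡ 0, 6^8 ≡ 0² = 0, 6^16 ≡ 0² = 0, 6^32 ≡ 0² = 0. Since 45 = 32 + 8 + 4 + 1, 6^45 ≡ 0·0·0·6: 0·0 = 0, then 0·0 = 0, then 0·6 = 0. So 6^45 ≡ 0 (mod 48).
So f(0) = f(6) = 0 while 0 ≠ 6, therefore f is not injective.
A non-injective map from the 48-element set ℤ/48ℤ to itself takes at most 47 distinct values, so it cannot be surjective. Therefore f is not surjective.
Since f is not surjective, we determine |image(f)|. Computing x^45 mod 48 for each x (by repeated squaring, reducing mod 48 at every step), the values f(0), f(1), …, f(47) are: 0, 1, 32, 3, 16, 5, 0, 7, 32, 9, 16, 11, 0, 13, 32, 15, 16, 17, 0, 19, 32, 21, 16, 23, 0, 25, 32, 27, 16, 29, 0, 31, 32, 33, 16, 35, 0, 37, 32, 39, 16, 41, 0, 43, 32, 45, 16, 47.
The distinct values are {0, 1, 3, 5, 7, 9, 11, 13, 15, 16, 17, 19, 21, 23, 25, 27, 29, 31, 32, 33, 35, 37, 39, 41, 43, 45, 47}; there are 27 of them.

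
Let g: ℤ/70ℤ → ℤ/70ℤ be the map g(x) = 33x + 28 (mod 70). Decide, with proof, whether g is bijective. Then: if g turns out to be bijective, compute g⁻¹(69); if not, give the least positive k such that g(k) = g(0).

67

If g(x_1) = g(x_2), then 33x_1 ≡ 33x_2 (mod 70). Because gcd(33, 70) = 1, we may cancel 33 to get x_1 ≡ x_2 (mod 70).
We now compute 33⁻¹ mod 70 explicitly. Euclid's algorithm: 70 = 2·33 + 4, 33 = 8·4 + 1; back-substituting gives 1 = 17·33 − 8·70, so 33⁻¹ ≡ 17 (mod 70).
Then y ↦ 17(y − 28) is a two-sided inverse to g, so every y ∈ ℤ/70ℤ has a preimage.
Hence g is bijective.
Since g is bijective, we compute g⁻¹(69): solve 33x + 28 ≡ 69 (mod 70), i.e. 33x ≡ 41 (mod 70).
Multiplying by 33⁻¹ = 17 gives x ≡ 17·41 = 697 = 9·70 + 67 ≡ 67 (mod 70).
Check: g(67) = 33·67 + 28 = 2239 = 31·70 + 69 ≡ 69 (mod 70).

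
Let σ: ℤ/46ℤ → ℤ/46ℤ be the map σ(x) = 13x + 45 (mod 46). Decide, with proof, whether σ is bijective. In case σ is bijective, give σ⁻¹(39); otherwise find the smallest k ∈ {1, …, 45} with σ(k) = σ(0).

Suppose σ(a) = σ(b) in ℤ/46ℤ. Then 13a + 45 ≡ 13b + 45 (mod 46), therefore 13(a − b) ≡ 0 (mod 46).
Since gcd(13, 46) = 1, 13 is invertible modulo 46, hence a − b ≡ 0 (mod 46), i.e. a = b.
We now compute 13⁻¹ mod 46 explicitly. Euclid's algorithm: 46 = 3·13 + 7, 13 = 1·7 + 6, 7 = 1·6 + 1; back-substituting gives 1 = 39·13 − 11·46, so 13⁻¹ ≡ 39 (mod 46).
For any y ∈ ℤ/46ℤ, x = 39(y − 45) mod 46 satisfies σ(x) = 13·39(y − 45) + 45 ≡ y (since 13·39 ≡ 1 mod 46). So every y has a preimage.
So σ is bijective.
Since σ is bijective, we find σ⁻¹(39): we need 13x ≡ 39 − 45 ≡ 40 (mod 46). Using 13⁻¹ = 39: x ≡ 39·40 = 1560 = 33·46 + 42, so x = 42.
Check: σ(42) = 13·42 + 45 = 591 = 12·46 + 39 ≡ 39 (mod 46).

42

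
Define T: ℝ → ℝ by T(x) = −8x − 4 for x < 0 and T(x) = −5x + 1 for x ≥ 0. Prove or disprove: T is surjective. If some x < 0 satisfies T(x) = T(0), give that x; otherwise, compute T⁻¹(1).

Both pieces are strictly decreasing (slopes −8 and −5), so each is injective on its own interval.
The left piece maps (−∞, 0) onto (−4, ∞); the right piece maps [0, ∞) onto (−∞, 1].
The union (−4, ∞) ∪ (−∞, 1] covers ℝ, so T is surjective.
For the follow-up: the images overlap, so an x < 0 with T(x) = T(0) exists. T(0) = 1; solving −8x − 4 = 1 for x < 0 gives x = (1 + 4)/(−8) = −5/8.

-5/8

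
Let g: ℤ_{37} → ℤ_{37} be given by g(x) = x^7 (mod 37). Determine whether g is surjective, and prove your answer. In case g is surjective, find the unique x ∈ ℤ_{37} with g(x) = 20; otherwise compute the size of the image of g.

Since 37 is prime, the nonzero elements of ℤ_{37} form a cyclic group of order 36.
As gcd(7, 36) = 1, raising to the 7th power is a bijection on this group: if a^7 ≡ b^7 then (ab^{−1})^7 = 1, and the only element of order dividing gcd(7, 36) = 1 is 1, so a = b.
With g(0) = 0 this makes g injective on all of ℤ_{37}, hence bijective (finite equal-size domain and codomain). In particular g is surjective.
Since g is surjective, we find the preimage of 20. The inverse of x ↦ x^7 on (ℤ_{37})^× is x ↦ x^31, because 7·31 = 217 = 6·36 + 1 ≡ 1 (mod 36) and x^{36} = 1 for x ≠ 0 (Fermat). So g⁻¹(20) = 20^31 mod 37.
Repeated squaring mod 37: 20^1 ≡ 20, 20^2 ≡ 20² = 400 ≡ 30, 20^4 ≡ 30² = 900 ≡ 12, 20^8 ≡ 12² = 144 ≡ 33, 20^16 ≡ 33² = 1089 ≡ 16. Since 31 = 16 + 8 + 4 + 2 + 1, 20^31 ≡ 16·33·12·30·20: 16·33 = 528 ≡ 10, then 10·12 = 120 ≡ 9, then 9·30 = 270 ≡ 11, then 11·20 = 220 ≡ 35. So 20^31 ≡ 35 (mod 37).
Hence g⁻¹(20) = 35.

35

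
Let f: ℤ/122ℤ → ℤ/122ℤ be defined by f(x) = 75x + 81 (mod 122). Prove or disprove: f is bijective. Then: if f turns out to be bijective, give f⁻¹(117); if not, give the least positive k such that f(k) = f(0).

By definition, f is injective if f(s) = f(t) implies s = t.
Suppose f(s) = f(t) in ℤ/122ℤ. Then 75s + 81 ≡ 75t + 81 (mod 122), thus 75(s − t) ≡ 0 (mod 122).
Since gcd(75, 122) = 1, 75 is invertible modulo 122, thus s − t ≡ 0 (mod 122), i.e. s = t.
We now compute 75⁻¹ mod 122 explicitly. Euclid's algorithm: 122 = 1·75 + 47, 75 = 1·47 + 28, 47 = 1·28 + 19, 28 = 1·19 + 9, 19 = 2·9 + 1; back-substituting gives 1 = 109·75 − 67·122, so 75⁻¹ ≡ 109 (mod 122).
Then y ↦ 109(y − 81) is a two-sided inverse to f, so every y ∈ ℤ/122ℤ has a preimage.
Hence f is bijective.
Since f is bijective, we compute f⁻¹(117): solve 75x + 81 ≡ 117 (mod 122), i.e. 75x ≡ 36 (mod 122).
Multiplying by 75⁻¹ = 109 gives x ≡ 109·36 = 3924 = 32·122 + 20 ≡ 20 (mod 122).
Check: f(20) = 75·20 + 81 = 1581 = 12·122 + 117 ≡ 117 (mod 122).

20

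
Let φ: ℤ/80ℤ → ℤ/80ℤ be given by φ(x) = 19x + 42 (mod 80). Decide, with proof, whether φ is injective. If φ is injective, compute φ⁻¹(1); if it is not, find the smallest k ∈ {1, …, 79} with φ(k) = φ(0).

Recall that φ is injective when φ(s) = φ(t) forces s = t.
If φ(s) = φ(t), then 19s ≡ 19t (mod 80). Because gcd(19, 80) = 1, we may cancel 19 to get s ≡ t (mod 80).
Therefore φ is injective.
We now compute 19⁻¹ mod 80 explicitly. Euclid's algorithm: 80 = 4·19 + 4, 19 = 4·4 + 3, 4 = 1·3 + 1; back-substituting gives 1 = 59·19 − 14·80, so 19⁻¹ ≡ 59 (mod 80).
Since φ is injective, we find φ⁻¹(1): we need 19x ≡ 1 − 42 ≡ 39 (mod 80). Using 19⁻¹ = 59: x ≡ 59·39 = 2301 = 28·80 + 61, so x = 61.
Check: φ(61) = 19·61 + 42 = 1201 = 15·80 + 1 ≡ 1 (mod 80).

61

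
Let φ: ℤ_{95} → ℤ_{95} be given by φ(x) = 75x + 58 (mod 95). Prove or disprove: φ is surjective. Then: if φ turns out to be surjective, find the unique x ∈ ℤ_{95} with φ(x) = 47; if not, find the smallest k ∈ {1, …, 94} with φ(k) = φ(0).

Since gcd(75, 95) = 5, we have 75x ≡ 0 (mod 5) for all x, so φ(x) ≡ 3 (mod 5).
But 0 ≢ 3 (mod 5), so 0 ∈ ℤ_{95} has no preimage. Hence φ is not surjective.
Since φ is not surjective, we find the least positive k with φ(k) = φ(0): this means 75k ≡ 0 (mod 95), i.e. 95 ∣ 75k. Since gcd(75, 95) = 5, dividing through by 5 this holds exactly when 19 ∣ 15k, and as gcd(15, 19) = 1, exactly when 19 ∣ k.
The smallest positive such k is 19.

19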